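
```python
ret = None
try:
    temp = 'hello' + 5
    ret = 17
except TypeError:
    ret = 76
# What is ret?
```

Step-by-step execution trace:
1. `temp = 'hello' + 5` raises TypeError.
2. `ret = 17` is not reached.
3. `except TypeError` matches → ret = 76.
Result: 76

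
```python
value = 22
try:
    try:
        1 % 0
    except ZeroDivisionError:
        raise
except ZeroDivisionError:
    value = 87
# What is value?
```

Step-by-step execution trace:
1. Inner try: `1 % 0` raises ZeroDivisionError.
2. Inner `except ZeroDivisionError` matches; bare `raise` re-raises the same ZeroDivisionError.
3. Outer `except ZeroDivisionError` matches → value = 87.
Result: 87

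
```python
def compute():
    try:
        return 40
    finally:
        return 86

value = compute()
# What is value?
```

Step-by-step execution trace:
1. `compute()` enters try: `return 40` sets pending return value 40.
2. Before returning, `finally: return 86` runs and overrides the pending return.
3. compute() returns 86 → value = 86.
Result: 86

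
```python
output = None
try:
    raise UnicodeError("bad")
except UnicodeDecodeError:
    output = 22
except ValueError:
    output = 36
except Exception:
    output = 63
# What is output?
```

Step-by-step execution trace:
1. `raise UnicodeError(...)` raises UnicodeError.
2. `except UnicodeDecodeError` does not match (UnicodeError is not a subclass of UnicodeDecodeError); skipped.
3. `except ValueError` matches (UnicodeError is a subclass of ValueError) → output = 36.
4. `except Exception` is not reached.
Result: 36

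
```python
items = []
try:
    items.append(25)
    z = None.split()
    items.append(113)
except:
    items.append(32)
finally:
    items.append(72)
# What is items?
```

Step-by-step execution trace:
1. try: `items.append(25)` → items = [25].
2. `z = None.split()` raises AttributeError; `items.append(113)` is not reached.
3. bare `except` matches → `items.append(32)` → items = [25, 32].
4. finally always runs: `items.append(72)` → items = [25, 32, 72].
Result: [25, 32, 72]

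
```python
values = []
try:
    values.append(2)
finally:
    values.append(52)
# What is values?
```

Step-by-step execution trace:
1. try: `values.append(2)` → values = [2].
2. The try body completes without raising.
3. finally always runs: `values.append(52)` → values = [2, 52].
Result: [2, 52]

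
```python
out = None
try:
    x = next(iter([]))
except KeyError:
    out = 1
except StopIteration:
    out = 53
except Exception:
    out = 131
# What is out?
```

Step-by-step execution trace:
1. `x = next(iter([]))` raises StopIteration.
2. `except KeyError` does not match StopIteration; skipped.
3. `except StopIteration` matches → out = 53.
4. Remaining except clauses are skipped.
Result: 53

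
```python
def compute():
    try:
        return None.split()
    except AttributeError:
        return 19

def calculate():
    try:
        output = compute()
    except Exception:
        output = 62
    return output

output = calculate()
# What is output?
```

Step-by-step execution trace:
1. `calculate()` calls `compute()`.
2. In compute: `None.split()` raises AttributeError; `except AttributeError` catches it → returns 19.
3. In calculate: `output = compute()` → output = 19. No exception reaches calculate.
4. `except Exception` is skipped; calculate returns 19.
5. output = 19.
Result: 19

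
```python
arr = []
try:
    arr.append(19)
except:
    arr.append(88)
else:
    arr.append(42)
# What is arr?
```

Step-by-step execution trace:
1. try: `arr.append(19)` → arr = [19]. No exception raised.
2. `except` is skipped.
3. `else` runs (try completed without exception): `arr.append(42)` → arr = [19, 42].
Result: [19, 42]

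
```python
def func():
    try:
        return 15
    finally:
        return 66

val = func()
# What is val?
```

Step-by-step execution trace:
1. `func()` enters try: `return 15` sets pending return value 15.
2. Before returning, `finally: return 66` runs and overrides the pending return.
3. func() returns 66 → val = 66.
Result: 66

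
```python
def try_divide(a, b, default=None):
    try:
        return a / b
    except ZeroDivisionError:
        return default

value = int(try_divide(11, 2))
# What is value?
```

Step-by-step execution trace:
1. `try_divide(11, 2)` enters try: `return 11 / 2` → returns 5.5. No exception raised.
2. `except ZeroDivisionError` is skipped.
3. `int(5.5)` → 5 → value = 5.
Result: 5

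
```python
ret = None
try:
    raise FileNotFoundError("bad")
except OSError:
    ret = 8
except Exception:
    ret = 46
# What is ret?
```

Step-by-step execution trace:
1. `raise FileNotFoundError(...)` raises FileNotFoundError.
2. `except OSError` matches (FileNotFoundError is a subclass of OSError) → ret = 8.
3. `except Exception` is not reached.
Result: 8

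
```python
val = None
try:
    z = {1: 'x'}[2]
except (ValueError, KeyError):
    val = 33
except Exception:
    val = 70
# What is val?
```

Step-by-step execution trace:
1. `z = {1: 'x'}[2]` raises KeyError.
2. `except (ValueError, KeyError)` matches (KeyError is in the tuple) → val = 33.
3. `except Exception` is not reached.
Result: 33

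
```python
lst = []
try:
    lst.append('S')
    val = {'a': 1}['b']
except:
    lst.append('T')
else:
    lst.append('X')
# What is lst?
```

Step-by-step execution trace:
1. try: `lst.append('S')` → lst = ['S'].
2. `val = {'a': 1}['b']` raises KeyError.
3. bare `except` matches → `lst.append('T')` → lst = ['S', 'T'].
4. `else` is skipped (an exception was raised).
Result: ['S', 'T']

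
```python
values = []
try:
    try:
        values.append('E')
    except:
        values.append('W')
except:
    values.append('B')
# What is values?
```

Step-by-step execution trace:
1. Inner try: `values.append('E')` → values = ['E']. No exception raised.
2. Inner `except` is skipped.
3. Inner try completes normally; outer `except` is skipped.
Result: ['E']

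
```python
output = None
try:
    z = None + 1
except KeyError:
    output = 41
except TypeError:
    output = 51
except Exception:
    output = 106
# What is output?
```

Step-by-step execution trace:
1. `z = None + 1` raises TypeError.
2. `except KeyError` does not match TypeError; skipped.
3. `except TypeError` matches → output = 51.
4. Remaining except clauses are skipped.
Result: 51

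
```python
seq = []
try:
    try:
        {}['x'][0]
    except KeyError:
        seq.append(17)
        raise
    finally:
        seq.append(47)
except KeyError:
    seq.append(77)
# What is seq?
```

Step-by-step execution trace:
1. Inner try: `{}['x'][0]` raises KeyError.
2. Inner `except KeyError` matches → `seq.append(17)` → seq = [17].
3. bare `raise` re-raises KeyError.
4. Inner `finally` runs during unwinding: `seq.append(47)` → seq = [17, 47].
5. Outer `except KeyError` matches → `seq.append(77)` → seq = [17, 47, 77].
Result: [17, 47, 77]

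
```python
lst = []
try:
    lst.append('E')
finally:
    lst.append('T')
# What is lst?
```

Step-by-step execution trace:
1. try: `lst.append('E')` → lst = ['E'].
2. The try body completes without raising.
3. finally always runs: `lst.append('T')` → lst = ['E', 'T'].
Result: ['E', 'T']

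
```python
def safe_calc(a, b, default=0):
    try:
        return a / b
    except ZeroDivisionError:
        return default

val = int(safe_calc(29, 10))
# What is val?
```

Step-by-step execution trace:
1. `safe_calc(29, 10)` enters try: `return 29 / 10` → returns 2.9. No exception raised.
2. `except ZeroDivisionError` is skipped.
3. `int(2.9)` → 2 → val = 2.
Result: 2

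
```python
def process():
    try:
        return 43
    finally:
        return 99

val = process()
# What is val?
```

Step-by-step execution trace:
1. `process()` enters try: `return 43` sets pending return value 43.
2. Before returning, `finally: return 99` runs and overrides the pending return.
3. process() returns 99 → val = 99.
Result: 99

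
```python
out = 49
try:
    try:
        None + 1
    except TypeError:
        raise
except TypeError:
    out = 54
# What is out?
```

Step-by-step execution trace:
1. Inner try: `None + 1` raises TypeError.
2. Inner `except TypeError` matches; bare `raise` re-raises the same TypeError.
3. Outer `except TypeError` matches → out = 54.
Result: 54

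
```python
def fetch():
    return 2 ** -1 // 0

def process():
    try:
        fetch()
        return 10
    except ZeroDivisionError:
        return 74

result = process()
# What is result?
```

Step-by-step execution trace:
1. `process()` calls `fetch()`.
2. `fetch()` evaluates `2 ** -1 // 0`, which raises ZeroDivisionError; it propagates to the caller.
3. `return 10` is not reached.
4. `except ZeroDivisionError` in process matches → returns 74.
5. result = 74.
Result: 74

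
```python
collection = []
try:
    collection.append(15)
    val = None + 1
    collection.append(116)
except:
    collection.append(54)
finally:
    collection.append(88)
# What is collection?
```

Step-by-step execution trace:
1. try: `collection.append(15)` → collection = [15].
2. `val = None + 1` raises TypeError; `collection.append(116)` is not reached.
3. bare `except` matches → `collection.append(54)` → collection = [15, 54].
4. finally always runs: `collection.append(88)` → collection = [15, 54, 88].
Result: [15, 54, 88]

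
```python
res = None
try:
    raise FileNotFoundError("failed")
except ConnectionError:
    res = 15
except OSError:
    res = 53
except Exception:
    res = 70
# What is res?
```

Step-by-step execution trace:
1. `raise FileNotFoundError(...)` raises FileNotFoundError.
2. `except ConnectionError` does not match (FileNotFoundError is not a subclass of ConnectionError); skipped.
3. `except OSError` matches (FileNotFoundError is a subclass of OSError) → res = 53.
4. `except Exception` is not reached.
Result: 53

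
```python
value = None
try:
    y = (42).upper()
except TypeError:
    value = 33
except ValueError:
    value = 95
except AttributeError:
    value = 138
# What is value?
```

Step-by-step execution trace:
1. `y = (42).upper()` raises AttributeError.
2. `except TypeError` does not match AttributeError; skipped.
3. `except ValueError` does not match AttributeError; skipped.
4. `except AttributeError` matches → value = 138.
Result: 138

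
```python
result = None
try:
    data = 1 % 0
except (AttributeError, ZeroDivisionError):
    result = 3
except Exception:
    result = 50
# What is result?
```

Step-by-step execution trace:
1. `data = 1 % 0` raises ZeroDivisionError.
2. `except (AttributeError, ZeroDivisionError)` matches (ZeroDivisionError is in the tuple) → result = 3.
3. `except Exception` is not reached.
Result: 3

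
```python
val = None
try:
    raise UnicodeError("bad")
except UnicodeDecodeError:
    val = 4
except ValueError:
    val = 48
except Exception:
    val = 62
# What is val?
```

Step-by-step execution trace:
1. `raise UnicodeError(...)` raises UnicodeError.
2. `except UnicodeDecodeError` does not match (UnicodeError is not a subclass of UnicodeDecodeError); skipped.
3. `except ValueError` matches (UnicodeError is a subclass of ValueError) → val = 48.
4. `except Exception` is not reached.
Result: 48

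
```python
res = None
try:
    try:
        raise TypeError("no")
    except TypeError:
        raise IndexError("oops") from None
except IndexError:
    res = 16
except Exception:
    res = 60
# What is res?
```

Step-by-step execution trace:
1. Inner try raises TypeError; inner `except TypeError` catches it.
2. `raise IndexError(...) from None` raises IndexError (from None suppresses __context__, but the active exception is still IndexError).
3. Outer `except IndexError` matches → res = 16.
4. `except Exception` is not reached.
Result: 16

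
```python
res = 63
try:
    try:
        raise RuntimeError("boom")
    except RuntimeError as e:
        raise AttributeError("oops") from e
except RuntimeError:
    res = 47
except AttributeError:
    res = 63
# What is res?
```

Step-by-step execution trace:
1. Inner try raises RuntimeError; inner `except RuntimeError as e` catches it.
2. `raise AttributeError(...) from e` raises AttributeError (RuntimeError is attached as __cause__, but only AttributeError is active).
3. Outer `except RuntimeError` does not match AttributeError; skipped.
4. Outer `except AttributeError` matches → res = 63.
Result: 63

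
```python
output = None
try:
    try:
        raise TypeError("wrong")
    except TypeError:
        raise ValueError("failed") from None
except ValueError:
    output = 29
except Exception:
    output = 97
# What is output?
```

Step-by-step execution trace:
1. Inner try raises TypeError; inner `except TypeError` catches it.
2. `raise ValueError(...) from None` raises ValueError (from None suppresses __context__, but the active exception is still ValueError).
3. Outer `except ValueError` matches → output = 29.
4. `except Exception` is not reached.
Result: 29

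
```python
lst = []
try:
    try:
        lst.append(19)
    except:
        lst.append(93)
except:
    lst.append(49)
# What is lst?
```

Step-by-step execution trace:
1. Inner try: `lst.append(19)` → lst = [19]. No exception raised.
2. Inner `except` is skipped.
3. Inner try completes normally; outer `except` is skipped.
Result: [19]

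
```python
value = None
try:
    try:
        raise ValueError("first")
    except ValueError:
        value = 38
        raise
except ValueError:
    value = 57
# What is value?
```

Step-by-step execution trace:
1. Inner try: `raise ValueError("first")` raises ValueError.
2. Inner `except ValueError` matches → value = 38.
3. bare `raise` re-raises the same ValueError.
4. Outer `except ValueError` matches → value = 57.
Result: 57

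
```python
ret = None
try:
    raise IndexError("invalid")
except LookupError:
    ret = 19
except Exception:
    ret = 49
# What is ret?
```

Step-by-step execution trace:
1. `raise IndexError(...)` raises IndexError.
2. `except LookupError` matches (IndexError is a subclass of LookupError) → ret = 19.
3. `except Exception` is not reached.
Result: 19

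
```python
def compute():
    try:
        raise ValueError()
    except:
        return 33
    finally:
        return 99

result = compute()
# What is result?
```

Step-by-step execution trace:
1. `compute()` enters try: `raise ValueError()` raises ValueError.
2. bare `except` matches → `return 33` sets pending return value 33.
3. Before returning, `finally: return 99` runs and overrides the pending return.
4. compute() returns 99 → result = 99.
Result: 99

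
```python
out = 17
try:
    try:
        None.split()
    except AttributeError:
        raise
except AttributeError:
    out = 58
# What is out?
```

Step-by-step execution trace:
1. Inner try: `None.split()` raises AttributeError.
2. Inner `except AttributeError` matches; bare `raise` re-raises the same AttributeError.
3. Outer `except AttributeError` matches → out = 58.
Result: 58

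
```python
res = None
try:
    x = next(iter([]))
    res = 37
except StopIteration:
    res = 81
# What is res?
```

Step-by-step execution trace:
1. `x = next(iter([]))` raises StopIteration.
2. `res = 37` is not reached.
3. `except StopIteration` matches → res = 81.
Result: 81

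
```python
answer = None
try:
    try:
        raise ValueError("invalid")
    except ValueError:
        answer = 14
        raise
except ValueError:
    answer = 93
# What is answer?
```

Step-by-step execution trace:
1. Inner try: `raise ValueError("invalid")` raises ValueError.
2. Inner `except ValueError` matches → answer = 14.
3. bare `raise` re-raises the same ValueError.
4. Outer `except ValueError` matches → answer = 93.
Result: 93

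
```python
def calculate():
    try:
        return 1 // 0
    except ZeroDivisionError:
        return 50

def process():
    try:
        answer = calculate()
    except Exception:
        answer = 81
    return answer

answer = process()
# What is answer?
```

Step-by-step execution trace:
1. `process()` calls `calculate()`.
2. In calculate: `1 // 0` raises ZeroDivisionError; `except ZeroDivisionError` catches it → returns 50.
3. In process: `answer = calculate()` → answer = 50. No exception reaches process.
4. `except Exception` is skipped; process returns 50.
5. answer = 50.
Result: 50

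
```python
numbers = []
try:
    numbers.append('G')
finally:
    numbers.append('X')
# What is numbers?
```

Step-by-step execution trace:
1. try: `numbers.append('G')` → numbers = ['G'].
2. The try body completes without raising.
3. finally always runs: `numbers.append('X')` → numbers = ['G', 'X'].
Result: ['G', 'X']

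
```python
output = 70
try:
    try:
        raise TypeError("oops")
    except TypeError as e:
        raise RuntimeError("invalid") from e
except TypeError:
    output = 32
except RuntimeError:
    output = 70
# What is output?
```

Step-by-step execution trace:
1. Inner try raises TypeError; inner `except TypeError as e` catches it.
2. `raise RuntimeError(...) from e` raises RuntimeError (TypeError is attached as __cause__, but only RuntimeError is active).
3. Outer `except TypeError` does not match RuntimeError; skipped.
4. Outer `except RuntimeError` matches → output = 70.
Result: 70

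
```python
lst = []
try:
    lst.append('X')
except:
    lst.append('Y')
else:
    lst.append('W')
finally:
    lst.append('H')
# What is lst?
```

Step-by-step execution trace:
1. try: `lst.append('X')` → lst = ['X']. No exception raised.
2. `except` is skipped.
3. `else` runs: `lst.append('W')` → lst = ['X', 'W'].
4. `finally` always runs: `lst.append('H')` → lst = ['X', 'W', 'H'].
Result: ['X', 'W', 'H']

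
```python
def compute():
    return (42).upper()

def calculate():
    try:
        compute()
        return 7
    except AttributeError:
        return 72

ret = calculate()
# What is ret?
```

Step-by-step execution trace:
1. `calculate()` calls `compute()`.
2. `compute()` evaluates `(42).upper()`, which raises AttributeError; it propagates to the caller.
3. `return 7` is not reached.
4. `except AttributeError` in calculate matches → returns 72.
5. ret = 72.
Result: 72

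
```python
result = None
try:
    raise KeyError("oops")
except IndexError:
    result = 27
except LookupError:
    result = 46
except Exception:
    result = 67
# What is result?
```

Step-by-step execution trace:
1. `raise KeyError(...)` raises KeyError.
2. `except IndexError` does not match (KeyError is not a subclass of IndexError); skipped.
3. `except LookupError` matches (KeyError is a subclass of LookupError) → result = 46.
4. `except Exception` is not reached.
Result: 46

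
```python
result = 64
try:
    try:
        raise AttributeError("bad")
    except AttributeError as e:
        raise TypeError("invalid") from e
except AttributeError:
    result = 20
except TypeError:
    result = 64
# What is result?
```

Step-by-step execution trace:
1. Inner try raises AttributeError; inner `except AttributeError as e` catches it.
2. `raise TypeError(...) from e` raises TypeError (AttributeError is attached as __cause__, but only TypeError is active).
3. Outer `except AttributeError` does not match TypeError; skipped.
4. Outer `except TypeError` matches → result = 64.
Result: 64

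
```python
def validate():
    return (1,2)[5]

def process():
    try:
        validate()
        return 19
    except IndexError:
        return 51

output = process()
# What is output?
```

Step-by-step execution trace:
1. `process()` calls `validate()`.
2. `validate()` evaluates `(1,2)[5]`, which raises IndexError; it propagates to the caller.
3. `return 19` is not reached.
4. `except IndexError` in process matches → returns 51.
5. output = 51.
Result: 51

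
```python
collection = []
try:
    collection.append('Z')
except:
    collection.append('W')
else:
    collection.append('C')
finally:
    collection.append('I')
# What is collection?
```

Step-by-step execution trace:
1. try: `collection.append('Z')` → collection = ['Z']. No exception raised.
2. `except` is skipped.
3. `else` runs: `collection.append('C')` → collection = ['Z', 'C'].
4. `finally` always runs: `collection.append('I')` → collection = ['Z', 'C', 'I'].
Result: ['Z', 'C', 'I']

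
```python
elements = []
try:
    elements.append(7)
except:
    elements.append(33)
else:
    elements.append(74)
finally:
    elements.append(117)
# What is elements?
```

Step-by-step execution trace:
1. try: `elements.append(7)` → elements = [7]. No exception raised.
2. `except` is skipped.
3. `else` runs: `elements.append(74)` → elements = [7, 74].
4. `finally` always runs: `elements.append(117)` → elements = [7, 74, 117].
Result: [7, 74, 117]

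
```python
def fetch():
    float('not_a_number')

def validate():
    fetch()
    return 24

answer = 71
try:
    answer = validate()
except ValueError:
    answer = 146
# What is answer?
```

Step-by-step execution trace:
1. answer starts at 71.
2. try: `validate()` calls `fetch()`.
3. `fetch()` evaluates `float('not_a_number')`, which raises ValueError; it propagates through validate (uncaught).
4. `return 24` in validate is not reached; the assignment to answer does not complete.
5. `except ValueError` matches → answer = 146.
Result: 146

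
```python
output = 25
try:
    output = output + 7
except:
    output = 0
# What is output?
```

Step-by-step execution trace:
1. output starts at 25.
2. try: `output = output + 7` → output = 32. No exception raised.
3. `except` is skipped.
Result: 32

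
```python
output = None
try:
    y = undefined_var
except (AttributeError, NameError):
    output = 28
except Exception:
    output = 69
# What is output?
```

Step-by-step execution trace:
1. `y = undefined_var` raises NameError.
2. `except (AttributeError, NameError)` matches (NameError is in the tuple) → output = 28.
3. `except Exception` is not reached.
Result: 28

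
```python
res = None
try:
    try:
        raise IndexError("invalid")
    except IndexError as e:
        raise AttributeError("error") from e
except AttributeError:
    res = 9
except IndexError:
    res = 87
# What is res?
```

Step-by-step execution trace:
1. Inner try raises IndexError; inner `except IndexError as e` catches it.
2. `raise AttributeError(...) from e` raises AttributeError (IndexError is attached as __cause__, but only AttributeError is active).
3. Outer `except AttributeError` matches → res = 9.
4. `except IndexError` is not reached.
Result: 9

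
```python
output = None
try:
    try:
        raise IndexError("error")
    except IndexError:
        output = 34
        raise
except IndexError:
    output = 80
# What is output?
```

Step-by-step execution trace:
1. Inner try: `raise IndexError("error")` raises IndexError.
2. Inner `except IndexError` matches → output = 34.
3. bare `raise` re-raises the same IndexError.
4. Outer `except IndexError` matches → output = 80.
Result: 80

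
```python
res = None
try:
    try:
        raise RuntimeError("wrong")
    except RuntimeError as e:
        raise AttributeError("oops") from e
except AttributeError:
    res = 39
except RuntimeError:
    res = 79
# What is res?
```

Step-by-step execution trace:
1. Inner try raises RuntimeError; inner `except RuntimeError as e` catches it.
2. `raise AttributeError(...) from e` raises AttributeError (RuntimeError is attached as __cause__, but only AttributeError is active).
3. Outer `except AttributeError` matches → res = 39.
4. `except RuntimeError` is not reached.
Result: 39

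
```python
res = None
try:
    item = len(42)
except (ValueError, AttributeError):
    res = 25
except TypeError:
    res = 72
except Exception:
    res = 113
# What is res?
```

Step-by-step execution trace:
1. `item = len(42)` raises TypeError.
2. `except (ValueError, AttributeError)` does not match TypeError; skipped.
3. `except TypeError` matches (exact type match) → res = 72.
4. `except Exception` is not reached.
Result: 72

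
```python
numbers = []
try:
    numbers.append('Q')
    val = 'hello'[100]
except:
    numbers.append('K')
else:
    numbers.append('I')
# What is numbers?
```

Step-by-step execution trace:
1. try: `numbers.append('Q')` → numbers = ['Q'].
2. `val = 'hello'[100]` raises IndexError.
3. bare `except` matches → `numbers.append('K')` → numbers = ['Q', 'K'].
4. `else` is skipped (an exception was raised).
Result: ['Q', 'K']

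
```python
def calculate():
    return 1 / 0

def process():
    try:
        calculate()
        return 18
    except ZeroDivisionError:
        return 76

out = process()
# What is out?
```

Step-by-step execution trace:
1. `process()` calls `calculate()`.
2. `calculate()` evaluates `1 / 0`, which raises ZeroDivisionError; it propagates to the caller.
3. `return 18` is not reached.
4. `except ZeroDivisionError` in process matches → returns 76.
5. out = 76.
Result: 76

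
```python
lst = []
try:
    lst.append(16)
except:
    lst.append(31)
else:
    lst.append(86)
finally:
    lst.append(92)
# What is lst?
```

Step-by-step execution trace:
1. try: `lst.append(16)` → lst = [16]. No exception raised.
2. `except` is skipped.
3. `else` runs: `lst.append(86)` → lst = [16, 86].
4. `finally` always runs: `lst.append(92)` → lst = [16, 86, 92].
Result: [16, 86, 92]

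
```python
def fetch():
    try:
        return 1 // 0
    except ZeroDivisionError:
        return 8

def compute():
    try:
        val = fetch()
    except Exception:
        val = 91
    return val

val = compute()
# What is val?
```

Step-by-step execution trace:
1. `compute()` calls `fetch()`.
2. In fetch: `1 // 0` raises ZeroDivisionError; `except ZeroDivisionError` catches it → returns 8.
3. In compute: `val = fetch()` → val = 8. No exception reaches compute.
4. `except Exception` is skipped; compute returns 8.
5. val = 8.
Result: 8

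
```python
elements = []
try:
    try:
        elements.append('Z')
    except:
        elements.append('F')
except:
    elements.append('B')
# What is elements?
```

Step-by-step execution trace:
1. Inner try: `elements.append('Z')` → elements = ['Z']. No exception raised.
2. Inner `except` is skipped.
3. Inner try completes normally; outer `except` is skipped.
Result: ['Z']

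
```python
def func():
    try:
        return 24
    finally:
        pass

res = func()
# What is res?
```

Step-by-step execution trace:
1. `func()` enters try: `return 24` sets pending return value 24.
2. Before returning, `finally: pass` runs (no effect).
3. func() returns 24 → res = 24.
Result: 24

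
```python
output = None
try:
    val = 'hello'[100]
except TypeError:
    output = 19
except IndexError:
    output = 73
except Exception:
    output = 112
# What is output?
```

Step-by-step execution trace:
1. `val = 'hello'[100]` raises IndexError.
2. `except TypeError` does not match IndexError; skipped.
3. `except IndexError` matches → output = 73.
4. Remaining except clauses are skipped.
Result: 73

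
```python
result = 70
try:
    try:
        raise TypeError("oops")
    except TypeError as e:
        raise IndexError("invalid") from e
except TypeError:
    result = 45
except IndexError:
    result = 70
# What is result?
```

Step-by-step execution trace:
1. Inner try raises TypeError; inner `except TypeError as e` catches it.
2. `raise IndexError(...) from e` raises IndexError (TypeError is attached as __cause__, but only IndexError is active).
3. Outer `except TypeError` does not match IndexError; skipped.
4. Outer `except IndexError` matches → result = 70.
Result: 70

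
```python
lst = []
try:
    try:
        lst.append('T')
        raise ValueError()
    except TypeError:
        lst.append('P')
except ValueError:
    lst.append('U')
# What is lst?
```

Step-by-step execution trace:
1. Inner try: `lst.append('T')` → lst = ['T'].
2. `raise ValueError()` raises ValueError.
3. Inner `except TypeError` does not match ValueError; exception propagates to outer try.
4. Outer `except ValueError` matches → `lst.append('U')` → lst = ['T', 'U'].
Result: ['T', 'U']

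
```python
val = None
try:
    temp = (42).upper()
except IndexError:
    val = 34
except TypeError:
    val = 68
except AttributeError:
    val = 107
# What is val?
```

Step-by-step execution trace:
1. `temp = (42).upper()` raises AttributeError.
2. `except IndexError` does not match AttributeError; skipped.
3. `except TypeError` does not match AttributeError; skipped.
4. `except AttributeError` matches → val = 107.
Result: 107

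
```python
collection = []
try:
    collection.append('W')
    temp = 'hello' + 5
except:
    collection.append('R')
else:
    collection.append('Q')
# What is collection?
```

Step-by-step execution trace:
1. try: `collection.append('W')` → collection = ['W'].
2. `temp = 'hello' + 5` raises TypeError.
3. bare `except` matches → `collection.append('R')` → collection = ['W', 'R'].
4. `else` is skipped (an exception was raised).
Result: ['W', 'R']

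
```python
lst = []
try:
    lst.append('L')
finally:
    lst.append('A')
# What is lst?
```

Step-by-step execution trace:
1. try: `lst.append('L')` → lst = ['L'].
2. The try body completes without raising.
3. finally always runs: `lst.append('A')` → lst = ['L', 'A'].
Result: ['L', 'A']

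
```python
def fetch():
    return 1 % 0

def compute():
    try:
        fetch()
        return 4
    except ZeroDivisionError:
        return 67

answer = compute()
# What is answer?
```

Step-by-step execution trace:
1. `compute()` calls `fetch()`.
2. `fetch()` evaluates `1 % 0`, which raises ZeroDivisionError; it propagates to the caller.
3. `return 4` is not reached.
4. `except ZeroDivisionError` in compute matches → returns 67.
5. answer = 67.
Result: 67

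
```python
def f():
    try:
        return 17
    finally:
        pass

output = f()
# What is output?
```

Step-by-step execution trace:
1. `f()` enters try: `return 17` sets pending return value 17.
2. Before returning, `finally: pass` runs (no effect).
3. f() returns 17 → output = 17.
Result: 17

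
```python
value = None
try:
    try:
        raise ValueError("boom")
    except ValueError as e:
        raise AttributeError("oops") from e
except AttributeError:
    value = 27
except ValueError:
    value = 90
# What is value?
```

Step-by-step execution trace:
1. Inner try raises ValueError; inner `except ValueError as e` catches it.
2. `raise AttributeError(...) from e` raises AttributeError (ValueError is attached as __cause__, but only AttributeError is active).
3. Outer `except AttributeError` matches → value = 27.
4. `except ValueError` is not reached.
Result: 27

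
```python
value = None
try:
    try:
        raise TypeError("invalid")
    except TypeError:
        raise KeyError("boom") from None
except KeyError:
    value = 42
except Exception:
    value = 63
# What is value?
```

Step-by-step execution trace:
1. Inner try raises TypeError; inner `except TypeError` catches it.
2. `raise KeyError(...) from None` raises KeyError (from None suppresses __context__, but the active exception is still KeyError).
3. Outer `except KeyError` matches → value = 42.
4. `except Exception` is not reached.
Result: 42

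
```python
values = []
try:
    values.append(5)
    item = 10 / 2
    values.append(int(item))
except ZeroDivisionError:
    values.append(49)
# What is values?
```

Step-by-step execution trace:
1. try: `values.append(5)` → values = [5].
2. `item = 10 / 2` → item = 5.0. No exception raised.
3. `values.append(int(item))` → values = [5, 5].
4. `except ZeroDivisionError` is skipped (no exception was raised).
Result: [5, 5]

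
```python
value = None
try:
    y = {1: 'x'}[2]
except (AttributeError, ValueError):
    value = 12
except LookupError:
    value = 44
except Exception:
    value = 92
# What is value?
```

Step-by-step execution trace:
1. `y = {1: 'x'}[2]` raises KeyError.
2. `except (AttributeError, ValueError)` does not match KeyError; skipped.
3. `except LookupError` matches (KeyError is a subclass of LookupError) → value = 44.
4. `except Exception` is not reached.
Result: 44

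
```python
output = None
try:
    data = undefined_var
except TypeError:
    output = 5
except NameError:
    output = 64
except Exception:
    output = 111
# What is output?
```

Step-by-step execution trace:
1. `data = undefined_var` raises NameError.
2. `except TypeError` does not match NameError; skipped.
3. `except NameError` matches → output = 64.
4. Remaining except clauses are skipped.
Result: 64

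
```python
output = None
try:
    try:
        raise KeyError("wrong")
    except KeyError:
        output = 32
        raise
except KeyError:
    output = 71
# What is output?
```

Step-by-step execution trace:
1. Inner try: `raise KeyError("wrong")` raises KeyError.
2. Inner `except KeyError` matches → output = 32.
3. bare `raise` re-raises the same KeyError.
4. Outer `except KeyError` matches → output = 71.
Result: 71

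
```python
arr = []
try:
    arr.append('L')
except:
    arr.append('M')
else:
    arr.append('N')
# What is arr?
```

Step-by-step execution trace:
1. try: `arr.append('L')` → arr = ['L']. No exception raised.
2. `except` is skipped.
3. `else` runs (try completed without exception): `arr.append('N')` → arr = ['L', 'N'].
Result: ['L', 'N']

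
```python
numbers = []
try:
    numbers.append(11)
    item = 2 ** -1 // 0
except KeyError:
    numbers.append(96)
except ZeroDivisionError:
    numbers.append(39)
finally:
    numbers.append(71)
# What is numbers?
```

Step-by-step execution trace:
1. try: `numbers.append(11)` → numbers = [11].
2. `item = 2 ** -1 // 0` raises ZeroDivisionError.
3. `except KeyError` does not match ZeroDivisionError; skipped.
4. `except ZeroDivisionError` matches → `numbers.append(39)` → numbers = [11, 39].
5. finally always runs: `numbers.append(71)` → numbers = [11, 39, 71].
Result: [11, 39, 71]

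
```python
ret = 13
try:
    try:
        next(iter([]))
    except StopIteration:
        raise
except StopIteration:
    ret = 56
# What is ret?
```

Step-by-step execution trace:
1. Inner try: `next(iter([]))` raises StopIteration.
2. Inner `except StopIteration` matches; bare `raise` re-raises the same StopIteration.
3. Outer `except StopIteration` matches → ret = 56.
Result: 56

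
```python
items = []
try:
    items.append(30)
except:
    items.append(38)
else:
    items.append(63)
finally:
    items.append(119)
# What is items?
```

Step-by-step execution trace:
1. try: `items.append(30)` → items = [30]. No exception raised.
2. `except` is skipped.
3. `else` runs: `items.append(63)` → items = [30, 63].
4. `finally` always runs: `items.append(119)` → items = [30, 63, 119].
Result: [30, 63, 119]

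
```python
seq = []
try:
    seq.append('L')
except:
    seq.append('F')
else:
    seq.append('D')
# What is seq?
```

Step-by-step execution trace:
1. try: `seq.append('L')` → seq = ['L']. No exception raised.
2. `except` is skipped.
3. `else` runs (try completed without exception): `seq.append('D')` → seq = ['L', 'D'].
Result: ['L', 'D']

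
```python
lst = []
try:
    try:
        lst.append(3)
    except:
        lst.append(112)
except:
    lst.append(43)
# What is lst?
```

Step-by-step execution trace:
1. Inner try: `lst.append(3)` → lst = [3]. No exception raised.
2. Inner `except` is skipped.
3. Inner try completes normally; outer `except` is skipped.
Result: [3]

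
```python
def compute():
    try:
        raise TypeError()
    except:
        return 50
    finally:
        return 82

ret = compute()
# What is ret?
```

Step-by-step execution trace:
1. `compute()` enters try: `raise TypeError()` raises TypeError.
2. bare `except` matches → `return 50` sets pending return value 50.
3. Before returning, `finally: return 82` runs and overrides the pending return.
4. compute() returns 82 → ret = 82.
Result: 82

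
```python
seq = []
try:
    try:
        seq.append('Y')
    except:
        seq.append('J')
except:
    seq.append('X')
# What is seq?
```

Step-by-step execution trace:
1. Inner try: `seq.append('Y')` → seq = ['Y']. No exception raised.
2. Inner `except` is skipped.
3. Inner try completes normally; outer `except` is skipped.
Result: ['Y']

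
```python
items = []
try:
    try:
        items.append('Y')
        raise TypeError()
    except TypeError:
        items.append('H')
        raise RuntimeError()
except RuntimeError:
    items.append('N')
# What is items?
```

Step-by-step execution trace:
1. Inner try: `items.append('Y')` → items = ['Y'].
2. `raise TypeError()` raises TypeError.
3. Inner `except TypeError` matches → `items.append('H')` → items = ['Y', 'H'].
4. `raise RuntimeError()` raises RuntimeError; propagates to outer try.
5. Outer `except RuntimeError` matches → `items.append('N')` → items = ['Y', 'H', 'N'].
Result: ['Y', 'H', 'N']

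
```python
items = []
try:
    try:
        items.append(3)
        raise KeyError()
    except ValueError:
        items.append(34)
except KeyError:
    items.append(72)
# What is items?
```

Step-by-step execution trace:
1. Inner try: `items.append(3)` → items = [3].
2. `raise KeyError()` raises KeyError.
3. Inner `except ValueError` does not match KeyError; exception propagates to outer try.
4. Outer `except KeyError` matches → `items.append(72)` → items = [3, 72].
Result: [3, 72]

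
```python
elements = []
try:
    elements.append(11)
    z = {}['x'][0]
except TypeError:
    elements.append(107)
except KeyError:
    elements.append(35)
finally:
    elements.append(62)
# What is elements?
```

Step-by-step execution trace:
1. try: `elements.append(11)` → elements = [11].
2. `z = {}['x'][0]` raises KeyError.
3. `except TypeError` does not match KeyError; skipped.
4. `except KeyError` matches → `elements.append(35)` → elements = [11, 35].
5. finally always runs: `elements.append(62)` → elements = [11, 35, 62].
Result: [11, 35, 62]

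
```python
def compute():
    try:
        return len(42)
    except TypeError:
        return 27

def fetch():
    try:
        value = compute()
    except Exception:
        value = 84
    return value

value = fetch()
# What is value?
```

Step-by-step execution trace:
1. `fetch()` calls `compute()`.
2. In compute: `len(42)` raises TypeError; `except TypeError` catches it → returns 27.
3. In fetch: `value = compute()` → value = 27. No exception reaches fetch.
4. `except Exception` is skipped; fetch returns 27.
5. value = 27.
Result: 27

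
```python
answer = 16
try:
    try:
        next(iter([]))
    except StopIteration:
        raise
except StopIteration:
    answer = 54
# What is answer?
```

Step-by-step execution trace:
1. Inner try: `next(iter([]))` raises StopIteration.
2. Inner `except StopIteration` matches; bare `raise` re-raises the same StopIteration.
3. Outer `except StopIteration` matches → answer = 54.
Result: 54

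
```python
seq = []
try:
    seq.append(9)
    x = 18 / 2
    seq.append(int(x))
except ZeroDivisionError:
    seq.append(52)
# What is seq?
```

Step-by-step execution trace:
1. try: `seq.append(9)` → seq = [9].
2. `x = 18 / 2` → x = 9.0. No exception raised.
3. `seq.append(int(x))` → seq = [9, 9].
4. `except ZeroDivisionError` is skipped (no exception was raised).
Result: [9, 9]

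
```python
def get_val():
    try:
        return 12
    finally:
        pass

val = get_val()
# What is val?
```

Step-by-step execution trace:
1. `get_val()` enters try: `return 12` sets pending return value 12.
2. Before returning, `finally: pass` runs (no effect).
3. get_val() returns 12 → val = 12.
Result: 12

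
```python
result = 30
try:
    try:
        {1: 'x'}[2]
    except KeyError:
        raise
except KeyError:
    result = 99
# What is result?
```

Step-by-step execution trace:
1. Inner try: `{1: 'x'}[2]` raises KeyError.
2. Inner `except KeyError` matches; bare `raise` re-raises the same KeyError.
3. Outer `except KeyError` matches → result = 99.
Result: 99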